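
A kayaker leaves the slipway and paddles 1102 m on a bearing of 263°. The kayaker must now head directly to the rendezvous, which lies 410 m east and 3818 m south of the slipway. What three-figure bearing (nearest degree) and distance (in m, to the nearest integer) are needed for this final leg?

158°, 3979 m

Leg 1 (263°, 1102 m): east 1102 sin 263° = -1093.79, north 1102 cos 263° = -134.30
Current position: (-1093.79, -134.30). Target: (410, -3818). Remaining: Δeast = 1503.79, Δnorth = -3683.70.
Bearing = atan2(1503.79, -3683.70) mod 360° = 157.79°; distance = √((1503.79)² + (-3683.70)²) = 3978.821 m.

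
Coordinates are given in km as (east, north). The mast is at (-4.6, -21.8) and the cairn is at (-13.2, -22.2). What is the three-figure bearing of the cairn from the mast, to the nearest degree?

267°

Δeast = -13.2 − -4.6 = -8.60; Δnorth = -22.2 − -21.8 = -0.40.
Bearing = atan2(Δeast, Δnorth) mod 360° = 267.34° ≈ 267°.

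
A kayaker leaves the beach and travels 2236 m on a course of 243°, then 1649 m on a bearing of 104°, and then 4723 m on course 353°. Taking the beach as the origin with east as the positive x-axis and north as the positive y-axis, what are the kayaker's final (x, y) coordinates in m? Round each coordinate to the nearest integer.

Leg 1 (243°, 2236 m): east 2236 sin 243° = -1992.29, north 2236 cos 243° = -1015.12
Leg 2 (104°, 1649 m): east 1649 sin 104° = 1600.02, north 1649 cos 104° = -398.93
Leg 3 (353°, 4723 m): east 4723 sin 353° = -575.59, north 4723 cos 353° = 4687.80
Summing: -967.86 m east, 3273.74 m north → (-968, 3274).

(-968, 3274)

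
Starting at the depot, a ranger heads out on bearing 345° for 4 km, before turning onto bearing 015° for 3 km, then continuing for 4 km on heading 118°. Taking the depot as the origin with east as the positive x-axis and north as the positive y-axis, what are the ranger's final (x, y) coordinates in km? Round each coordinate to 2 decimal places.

(3.27, 4.88)

Leg 1 (345°, 4 km): east 4 sin 345° = -1.04, north 4 cos 345° = 3.86
Leg 2 (015°, 3 km): east 3 sin 15° = 0.78, north 3 cos 15° = 2.90
Leg 3 (118°, 4 km): east 4 sin 118° = 3.53, north 4 cos 118° = -1.88
Summing: 3.27 km east, 4.88 km north → (3.27, 4.88).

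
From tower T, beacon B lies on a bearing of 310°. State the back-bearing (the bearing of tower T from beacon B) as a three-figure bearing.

130°

Back-bearing = 310° − 180° = 130°.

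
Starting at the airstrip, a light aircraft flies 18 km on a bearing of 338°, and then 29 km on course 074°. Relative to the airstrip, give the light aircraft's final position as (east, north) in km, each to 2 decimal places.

(21.13, 24.68)

Leg 1 (338°, 18 km): east 18 sin 338° = -6.74, north 18 cos 338° = 16.69
Leg 2 (074°, 29 km): east 29 sin 74° = 27.88, north 29 cos 74° = 7.99
Summing: 21.13 km east, 24.68 km north → (21.13, 24.68).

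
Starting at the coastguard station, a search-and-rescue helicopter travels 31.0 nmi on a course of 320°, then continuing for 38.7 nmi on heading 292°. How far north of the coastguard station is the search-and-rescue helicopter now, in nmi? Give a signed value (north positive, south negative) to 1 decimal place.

38.2 nmi

Leg 1 (320°, 31.0 nmi): east 31.0 sin 320° = -19.93, north 31.0 cos 320° = 23.75
Leg 2 (292°, 38.7 nmi): east 38.7 sin 292° = -35.88, north 38.7 cos 292° = 14.50
Net north component: 38.24 nmi.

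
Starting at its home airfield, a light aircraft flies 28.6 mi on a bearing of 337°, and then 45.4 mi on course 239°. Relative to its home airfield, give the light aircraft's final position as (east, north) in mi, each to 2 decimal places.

(-50.09, 2.94)

Leg 1 (337°, 28.6 mi): east 28.6 sin 337° = -11.17, north 28.6 cos 337° = 26.33
Leg 2 (239°, 45.4 mi): east 45.4 sin 239° = -38.92, north 45.4 cos 239° = -23.38
Summing: -50.09 mi east, 2.94 mi north → (-50.09, 2.94).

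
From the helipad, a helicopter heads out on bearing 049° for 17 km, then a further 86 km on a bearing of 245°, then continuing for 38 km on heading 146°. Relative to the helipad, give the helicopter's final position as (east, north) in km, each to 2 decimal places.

Leg 1 (049°, 17 km): east 17 sin 49° = 12.83, north 17 cos 49° = 11.15
Leg 2 (245°, 86 km): east 86 sin 245° = -77.94, north 86 cos 245° = -36.35
Leg 3 (146°, 38 km): east 38 sin 146° = 21.25, north 38 cos 146° = -31.50
Summing: -43.86 km east, -56.70 km north → (-43.86, -56.70).

(-43.86, -56.70)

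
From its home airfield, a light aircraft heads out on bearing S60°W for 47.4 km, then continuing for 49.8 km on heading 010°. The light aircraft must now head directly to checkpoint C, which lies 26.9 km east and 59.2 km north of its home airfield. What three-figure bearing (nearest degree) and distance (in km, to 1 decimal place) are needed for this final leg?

060°, 68.3 km

Leg 1 (S60°W, 47.4 km): east 47.4 sin 240° = -41.05, north 47.4 cos 240° = -23.70
Leg 2 (010°, 49.8 km): east 49.8 sin 10° = 8.65, north 49.8 cos 10° = 49.04
Current position: (-32.40, 25.34). Target: (26.9, 59.2). Remaining: Δeast = 59.30, Δnorth = 33.86.
Bearing = atan2(59.30, 33.86) mod 360° = 60.28°; distance = √((59.30)² + (33.86)²) = 68.286 km.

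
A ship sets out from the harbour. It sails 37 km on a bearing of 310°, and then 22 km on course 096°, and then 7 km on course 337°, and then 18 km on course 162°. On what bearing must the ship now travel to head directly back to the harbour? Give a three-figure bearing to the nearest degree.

161°

Leg 1 (310°, 37 km): east 37 sin 310° = -28.34, north 37 cos 310° = 23.78
Leg 2 (096°, 22 km): east 22 sin 96° = 21.88, north 22 cos 96° = -2.30
Leg 3 (337°, 7 km): east 7 sin 337° = -2.74, north 7 cos 337° = 6.44
Leg 4 (162°, 18 km): east 18 sin 162° = 5.56, north 18 cos 162° = -17.12
Net displacement: -3.64 east, 10.81 north. Direction back to start is (3.64, -10.81): bearing = atan2(3.64, -10.81) mod 360° = 161.40° ≈ 161°.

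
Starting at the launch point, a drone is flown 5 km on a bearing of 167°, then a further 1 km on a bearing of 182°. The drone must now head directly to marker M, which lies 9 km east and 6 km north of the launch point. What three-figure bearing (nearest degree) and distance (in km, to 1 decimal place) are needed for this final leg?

034°, 14.3 km

Leg 1 (167°, 5 km): east 5 sin 167° = 1.12, north 5 cos 167° = -4.87
Leg 2 (182°, 1 km): east 1 sin 182° = -0.03, north 1 cos 182° = -1.00
Current position: (1.09, -5.87). Target: (9, 6). Remaining: Δeast = 7.91, Δnorth = 11.87.
Bearing = atan2(7.91, 11.87) mod 360° = 33.68°; distance = √((7.91)² + (11.87)²) = 14.265 km.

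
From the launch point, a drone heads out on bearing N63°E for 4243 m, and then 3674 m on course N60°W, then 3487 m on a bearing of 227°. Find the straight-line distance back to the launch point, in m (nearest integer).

Leg 1 (N63°E, 4243 m): east 4243 sin 63° = 3780.54, north 4243 cos 63° = 1926.28
Leg 2 (N60°W, 3674 m): east 3674 sin 300° = -3181.78, north 3674 cos 300° = 1837.00
Leg 3 (227°, 3487 m): east 3487 sin 227° = -2550.23, north 3487 cos 227° = -2378.13
Net: -1951.47 east, 1385.15 north. Distance = √((-1951.47)² + (1385.15)²) = 2393.089 m.

2393 m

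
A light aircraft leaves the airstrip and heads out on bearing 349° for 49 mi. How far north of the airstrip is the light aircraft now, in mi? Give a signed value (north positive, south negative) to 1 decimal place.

48.1 mi

Leg 1 (349°, 49 mi): east 49 sin 349° = -9.35, north 49 cos 349° = 48.10
Net north component: 48.10 mi.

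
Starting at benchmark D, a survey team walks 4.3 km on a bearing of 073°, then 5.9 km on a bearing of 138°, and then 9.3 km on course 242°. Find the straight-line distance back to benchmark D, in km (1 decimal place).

7.5 km

Leg 1 (073°, 4.3 km): east 4.3 sin 73° = 4.11, north 4.3 cos 73° = 1.26
Leg 2 (138°, 5.9 km): east 5.9 sin 138° = 3.95, north 5.9 cos 138° = -4.38
Leg 3 (242°, 9.3 km): east 9.3 sin 242° = -8.21, north 9.3 cos 242° = -4.37
Net: -0.15 east, -7.49 north. Distance = √((-0.15)² + (-7.49)²) = 7.495 km.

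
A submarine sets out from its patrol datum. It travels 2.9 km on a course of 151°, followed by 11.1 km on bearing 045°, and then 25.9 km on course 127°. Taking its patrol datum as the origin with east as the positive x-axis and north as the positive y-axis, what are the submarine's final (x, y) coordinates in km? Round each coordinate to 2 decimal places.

Leg 1 (151°, 2.9 km): east 2.9 sin 151° = 1.41, north 2.9 cos 151° = -2.54
Leg 2 (045°, 11.1 km): east 11.1 sin 45° = 7.85, north 11.1 cos 45° = 7.85
Leg 3 (127°, 25.9 km): east 25.9 sin 127° = 20.68, north 25.9 cos 127° = -15.59
Summing: 29.94 km east, -10.27 km north → (29.94, -10.27).

(29.94, -10.27)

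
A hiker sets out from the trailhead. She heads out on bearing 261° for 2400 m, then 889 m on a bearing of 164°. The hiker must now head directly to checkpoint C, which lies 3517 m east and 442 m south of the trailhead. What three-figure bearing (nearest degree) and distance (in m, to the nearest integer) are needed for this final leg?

082°, 5697 m

Leg 1 (261°, 2400 m): east 2400 sin 261° = -2370.45, north 2400 cos 261° = -375.44
Leg 2 (164°, 889 m): east 889 sin 164° = 245.04, north 889 cos 164° = -854.56
Current position: (-2125.41, -1230.00). Target: (3517, -442). Remaining: Δeast = 5642.41, Δnorth = 788.00.
Bearing = atan2(5642.41, 788.00) mod 360° = 82.05°; distance = √((5642.41)² + (788.00)²) = 5697.170 m.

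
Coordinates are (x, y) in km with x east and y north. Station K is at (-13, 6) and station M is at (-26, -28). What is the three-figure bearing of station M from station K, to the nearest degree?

Δeast = -26 − -13 = -13.00; Δnorth = -28 − 6 = -34.00.
Bearing = atan2(Δeast, Δnorth) mod 360° = 200.92° ≈ 201°.

201°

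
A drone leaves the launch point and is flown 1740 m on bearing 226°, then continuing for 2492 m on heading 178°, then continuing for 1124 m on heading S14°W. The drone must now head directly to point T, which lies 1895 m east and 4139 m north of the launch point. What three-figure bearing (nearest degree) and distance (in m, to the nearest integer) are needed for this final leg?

020°, 9530 m

Leg 1 (226°, 1740 m): east 1740 sin 226° = -1251.65, north 1740 cos 226° = -1208.71
Leg 2 (178°, 2492 m): east 2492 sin 178° = 86.97, north 2492 cos 178° = -2490.48
Leg 3 (S14°W, 1124 m): east 1124 sin 194° = -271.92, north 1124 cos 194° = -1090.61
Current position: (-1436.60, -4789.80). Target: (1895, 4139). Remaining: Δeast = 3331.60, Δnorth = 8928.80.
Bearing = atan2(3331.60, 8928.80) mod 360° = 20.46°; distance = √((3331.60)² + (8928.80)²) = 9530.112 m.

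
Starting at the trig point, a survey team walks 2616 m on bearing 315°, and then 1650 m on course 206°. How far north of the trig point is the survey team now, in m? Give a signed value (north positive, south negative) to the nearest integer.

367 m

Leg 1 (315°, 2616 m): east 2616 sin 315° = -1849.79, north 2616 cos 315° = 1849.79
Leg 2 (206°, 1650 m): east 1650 sin 206° = -723.31, north 1650 cos 206° = -1483.01
Net north component: 366.78 m.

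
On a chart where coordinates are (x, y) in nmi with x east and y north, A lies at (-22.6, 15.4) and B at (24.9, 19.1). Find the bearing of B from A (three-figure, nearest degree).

Δeast = 24.9 − -22.6 = 47.50; Δnorth = 19.1 − 15.4 = 3.70.
Bearing = atan2(Δeast, Δnorth) mod 360° = 85.55° ≈ 086°.

086°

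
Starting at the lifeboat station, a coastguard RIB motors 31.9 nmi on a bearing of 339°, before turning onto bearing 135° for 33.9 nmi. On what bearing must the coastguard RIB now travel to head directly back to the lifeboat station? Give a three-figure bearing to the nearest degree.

245°

Leg 1 (339°, 31.9 nmi): east 31.9 sin 339° = -11.43, north 31.9 cos 339° = 29.78
Leg 2 (135°, 33.9 nmi): east 33.9 sin 135° = 23.97, north 33.9 cos 135° = -23.97
Net displacement: 12.54 east, 5.81 north. Direction back to start is (-12.54, -5.81): bearing = atan2(-12.54, -5.81) mod 360° = 245.14° ≈ 245°.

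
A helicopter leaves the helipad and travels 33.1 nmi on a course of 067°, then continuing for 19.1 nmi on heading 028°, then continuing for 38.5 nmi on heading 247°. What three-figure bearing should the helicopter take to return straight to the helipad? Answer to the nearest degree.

195°

Leg 1 (067°, 33.1 nmi): east 33.1 sin 67° = 30.47, north 33.1 cos 67° = 12.93
Leg 2 (028°, 19.1 nmi): east 19.1 sin 28° = 8.97, north 19.1 cos 28° = 16.86
Leg 3 (247°, 38.5 nmi): east 38.5 sin 247° = -35.44, north 38.5 cos 247° = -15.04
Net displacement: 4.00 east, 14.75 north. Direction back to start is (-4.00, -14.75): bearing = atan2(-4.00, -14.75) mod 360° = 195.15° ≈ 195°.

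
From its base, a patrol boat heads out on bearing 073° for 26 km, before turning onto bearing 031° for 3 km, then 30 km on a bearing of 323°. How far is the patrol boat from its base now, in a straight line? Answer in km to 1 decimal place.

Leg 1 (073°, 26 km): east 26 sin 73° = 24.86, north 26 cos 73° = 7.60
Leg 2 (031°, 3 km): east 3 sin 31° = 1.55, north 3 cos 31° = 2.57
Leg 3 (323°, 30 km): east 30 sin 323° = -18.05, north 30 cos 323° = 23.96
Net: 8.35 east, 34.13 north. Distance = √((8.35)² + (34.13)²) = 35.140 km.

35.1 km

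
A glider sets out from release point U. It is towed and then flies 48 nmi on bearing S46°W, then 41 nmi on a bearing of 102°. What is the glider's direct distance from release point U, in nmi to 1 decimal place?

Leg 1 (S46°W, 48 nmi): east 48 sin 226° = -34.53, north 48 cos 226° = -33.34
Leg 2 (102°, 41 nmi): east 41 sin 102° = 40.10, north 41 cos 102° = -8.52
Net: 5.58 east, -41.87 north. Distance = √((5.58)² + (-41.87)²) = 42.238 nmi.

42.2 nmi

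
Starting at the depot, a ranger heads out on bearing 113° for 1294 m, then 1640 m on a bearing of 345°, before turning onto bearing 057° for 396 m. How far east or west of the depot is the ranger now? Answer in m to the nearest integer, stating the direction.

1099 m east

Leg 1 (113°, 1294 m): east 1294 sin 113° = 1191.13, north 1294 cos 113° = -505.61
Leg 2 (345°, 1640 m): east 1640 sin 345° = -424.46, north 1640 cos 345° = 1584.12
Leg 3 (057°, 396 m): east 396 sin 57° = 332.11, north 396 cos 57° = 215.68
Net east component: 1098.78 m.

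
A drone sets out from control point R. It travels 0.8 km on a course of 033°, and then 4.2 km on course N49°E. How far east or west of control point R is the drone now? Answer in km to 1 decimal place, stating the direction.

Leg 1 (033°, 0.8 km): east 0.8 sin 33° = 0.44, north 0.8 cos 33° = 0.67
Leg 2 (N49°E, 4.2 km): east 4.2 sin 49° = 3.17, north 4.2 cos 49° = 2.76
Net east component: 3.61 km.

3.6 km east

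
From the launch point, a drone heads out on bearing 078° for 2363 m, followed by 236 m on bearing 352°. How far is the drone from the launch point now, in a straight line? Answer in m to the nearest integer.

2391 m

Leg 1 (078°, 2363 m): east 2363 sin 78° = 2311.36, north 2363 cos 78° = 491.30
Leg 2 (352°, 236 m): east 236 sin 352° = -32.84, north 236 cos 352° = 233.70
Net: 2278.52 east, 725.00 north. Distance = √((2278.52)² + (725.00)²) = 2391.081 m.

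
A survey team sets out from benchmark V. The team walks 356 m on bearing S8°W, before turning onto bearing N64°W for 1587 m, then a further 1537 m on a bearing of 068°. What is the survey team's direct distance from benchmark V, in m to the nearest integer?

920 m

Leg 1 (S8°W, 356 m): east 356 sin 188° = -49.55, north 356 cos 188° = -352.54
Leg 2 (N64°W, 1587 m): east 1587 sin 296° = -1426.39, north 1587 cos 296° = 695.70
Leg 3 (068°, 1537 m): east 1537 sin 68° = 1425.08, north 1537 cos 68° = 575.77
Net: -50.85 east, 918.93 north. Distance = √((-50.85)² + (918.93)²) = 920.336 m.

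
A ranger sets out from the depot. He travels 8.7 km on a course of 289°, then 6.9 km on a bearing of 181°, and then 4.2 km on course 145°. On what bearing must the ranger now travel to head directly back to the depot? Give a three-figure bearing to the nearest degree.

038°

Leg 1 (289°, 8.7 km): east 8.7 sin 289° = -8.23, north 8.7 cos 289° = 2.83
Leg 2 (181°, 6.9 km): east 6.9 sin 181° = -0.12, north 6.9 cos 181° = -6.90
Leg 3 (145°, 4.2 km): east 4.2 sin 145° = 2.41, north 4.2 cos 145° = -3.44
Net displacement: -5.94 east, -7.51 north. Direction back to start is (5.94, 7.51): bearing = atan2(5.94, 7.51) mod 360° = 38.34° ≈ 038°.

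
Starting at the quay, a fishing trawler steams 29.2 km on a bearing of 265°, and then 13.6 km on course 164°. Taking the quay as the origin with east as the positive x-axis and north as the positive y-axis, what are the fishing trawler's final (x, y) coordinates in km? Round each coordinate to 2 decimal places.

Leg 1 (265°, 29.2 km): east 29.2 sin 265° = -29.09, north 29.2 cos 265° = -2.54
Leg 2 (164°, 13.6 km): east 13.6 sin 164° = 3.75, north 13.6 cos 164° = -13.07
Summing: -25.34 km east, -15.62 km north → (-25.34, -15.62).

(-25.34, -15.62)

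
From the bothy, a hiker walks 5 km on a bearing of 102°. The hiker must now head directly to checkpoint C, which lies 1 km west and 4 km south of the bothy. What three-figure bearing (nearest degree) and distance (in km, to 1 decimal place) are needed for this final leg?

243°, 6.6 km

Leg 1 (102°, 5 km): east 5 sin 102° = 4.89, north 5 cos 102° = -1.04
Current position: (4.89, -1.04). Target: (-1, -4). Remaining: Δeast = -5.89, Δnorth = -2.96.
Bearing = atan2(-5.89, -2.96) mod 360° = 243.32°; distance = √((-5.89)² + (-2.96)²) = 6.593 km.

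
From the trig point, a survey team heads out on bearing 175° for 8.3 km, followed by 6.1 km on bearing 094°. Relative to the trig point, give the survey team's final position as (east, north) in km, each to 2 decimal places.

Leg 1 (175°, 8.3 km): east 8.3 sin 175° = 0.72, north 8.3 cos 175° = -8.27
Leg 2 (094°, 6.1 km): east 6.1 sin 94° = 6.09, north 6.1 cos 94° = -0.43
Summing: 6.81 km east, -8.69 km north → (6.81, -8.69).

(6.81, -8.69)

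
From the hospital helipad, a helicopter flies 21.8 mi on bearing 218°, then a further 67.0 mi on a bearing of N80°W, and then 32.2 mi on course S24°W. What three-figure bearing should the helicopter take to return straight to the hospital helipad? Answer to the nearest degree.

Leg 1 (218°, 21.8 mi): east 21.8 sin 218° = -13.42, north 21.8 cos 218° = -17.18
Leg 2 (N80°W, 67.0 mi): east 67.0 sin 280° = -65.98, north 67.0 cos 280° = 11.63
Leg 3 (S24°W, 32.2 mi): east 32.2 sin 204° = -13.10, north 32.2 cos 204° = -29.42
Net displacement: -92.50 east, -34.96 north. Direction back to start is (92.50, 34.96): bearing = atan2(92.50, 34.96) mod 360° = 69.30° ≈ 069°.

069°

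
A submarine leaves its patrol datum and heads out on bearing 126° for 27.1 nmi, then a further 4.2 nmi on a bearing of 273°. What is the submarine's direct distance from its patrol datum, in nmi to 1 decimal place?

23.7 nmi

Leg 1 (126°, 27.1 nmi): east 27.1 sin 126° = 21.92, north 27.1 cos 126° = -15.93
Leg 2 (273°, 4.2 nmi): east 4.2 sin 273° = -4.19, north 4.2 cos 273° = 0.22
Net: 17.73 east, -15.71 north. Distance = √((17.73)² + (-15.71)²) = 23.688 nmi.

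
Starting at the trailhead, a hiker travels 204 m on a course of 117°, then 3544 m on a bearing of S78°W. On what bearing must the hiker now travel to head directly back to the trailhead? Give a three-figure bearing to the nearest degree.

076°

Leg 1 (117°, 204 m): east 204 sin 117° = 181.77, north 204 cos 117° = -92.61
Leg 2 (S78°W, 3544 m): east 3544 sin 258° = -3466.56, north 3544 cos 258° = -736.84
Net displacement: -3284.79 east, -829.45 north. Direction back to start is (3284.79, 829.45): bearing = atan2(3284.79, 829.45) mod 360° = 75.83° ≈ 076°.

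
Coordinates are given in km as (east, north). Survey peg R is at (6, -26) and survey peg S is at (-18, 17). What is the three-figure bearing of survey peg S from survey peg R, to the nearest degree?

331°

Δeast = -18 − 6 = -24.00; Δnorth = 17 − -26 = 43.00.
Bearing = atan2(Δeast, Δnorth) mod 360° = 330.83° ≈ 331°.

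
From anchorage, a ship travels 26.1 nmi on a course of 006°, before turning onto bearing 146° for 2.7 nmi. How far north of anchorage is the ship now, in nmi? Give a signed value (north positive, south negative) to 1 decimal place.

Leg 1 (006°, 26.1 nmi): east 26.1 sin 6° = 2.73, north 26.1 cos 6° = 25.96
Leg 2 (146°, 2.7 nmi): east 2.7 sin 146° = 1.51, north 2.7 cos 146° = -2.24
Net north component: 23.72 nmi.

23.7 nmi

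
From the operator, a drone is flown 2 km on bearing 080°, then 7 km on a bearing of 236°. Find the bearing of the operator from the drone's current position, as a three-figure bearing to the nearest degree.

Leg 1 (080°, 2 km): east 2 sin 80° = 1.97, north 2 cos 80° = 0.35
Leg 2 (236°, 7 km): east 7 sin 236° = -5.80, north 7 cos 236° = -3.91
Net displacement: -3.83 east, -3.57 north. Direction back to start is (3.83, 3.57): bearing = atan2(3.83, 3.57) mod 360° = 47.06° ≈ 047°.

047°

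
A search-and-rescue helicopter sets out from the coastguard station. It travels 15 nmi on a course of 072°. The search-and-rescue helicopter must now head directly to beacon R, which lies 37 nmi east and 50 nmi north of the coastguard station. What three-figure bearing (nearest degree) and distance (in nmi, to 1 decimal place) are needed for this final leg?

027°, 50.7 nmi

Leg 1 (072°, 15 nmi): east 15 sin 72° = 14.27, north 15 cos 72° = 4.64
Current position: (14.27, 4.64). Target: (37, 50). Remaining: Δeast = 22.73, Δnorth = 45.36.
Bearing = atan2(22.73, 45.36) mod 360° = 26.62°; distance = √((22.73)² + (45.36)²) = 50.743 nmi.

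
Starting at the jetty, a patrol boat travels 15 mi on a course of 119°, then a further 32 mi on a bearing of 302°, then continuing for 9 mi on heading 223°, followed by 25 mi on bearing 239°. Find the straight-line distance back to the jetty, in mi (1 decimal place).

42.7 mi

Leg 1 (119°, 15 mi): east 15 sin 119° = 13.12, north 15 cos 119° = -7.27
Leg 2 (302°, 32 mi): east 32 sin 302° = -27.14, north 32 cos 302° = 16.96
Leg 3 (223°, 9 mi): east 9 sin 223° = -6.14, north 9 cos 223° = -6.58
Leg 4 (239°, 25 mi): east 25 sin 239° = -21.43, north 25 cos 239° = -12.88
Net: -41.59 east, -9.77 north. Distance = √((-41.59)² + (-9.77)²) = 42.718 mi.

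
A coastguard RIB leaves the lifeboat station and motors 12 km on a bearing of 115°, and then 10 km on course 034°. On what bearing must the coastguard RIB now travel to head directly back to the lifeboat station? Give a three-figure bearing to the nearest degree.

Leg 1 (115°, 12 km): east 12 sin 115° = 10.88, north 12 cos 115° = -5.07
Leg 2 (034°, 10 km): east 10 sin 34° = 5.59, north 10 cos 34° = 8.29
Net displacement: 16.47 east, 3.22 north. Direction back to start is (-16.47, -3.22): bearing = atan2(-16.47, -3.22) mod 360° = 258.94° ≈ 259°.

259°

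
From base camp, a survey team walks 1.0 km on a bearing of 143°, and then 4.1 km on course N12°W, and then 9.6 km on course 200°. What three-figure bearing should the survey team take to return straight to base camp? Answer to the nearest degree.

Leg 1 (143°, 1.0 km): east 1.0 sin 143° = 0.60, north 1.0 cos 143° = -0.80
Leg 2 (N12°W, 4.1 km): east 4.1 sin 348° = -0.85, north 4.1 cos 348° = 4.01
Leg 3 (200°, 9.6 km): east 9.6 sin 200° = -3.28, north 9.6 cos 200° = -9.02
Net displacement: -3.53 east, -5.81 north. Direction back to start is (3.53, 5.81): bearing = atan2(3.53, 5.81) mod 360° = 31.31° ≈ 031°.

031°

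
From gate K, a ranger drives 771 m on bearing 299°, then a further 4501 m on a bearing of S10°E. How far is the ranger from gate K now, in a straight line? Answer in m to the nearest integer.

Leg 1 (299°, 771 m): east 771 sin 299° = -674.33, north 771 cos 299° = 373.79
Leg 2 (S10°E, 4501 m): east 4501 sin 170° = 781.59, north 4501 cos 170° = -4432.62
Net: 107.26 east, -4058.83 north. Distance = √((107.26)² + (-4058.83)²) = 4060.248 m.

4060 m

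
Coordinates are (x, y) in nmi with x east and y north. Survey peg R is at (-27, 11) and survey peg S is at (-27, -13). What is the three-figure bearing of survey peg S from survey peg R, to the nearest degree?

Δeast = -27 − -27 = 0.00; Δnorth = -13 − 11 = -24.00.
Bearing = atan2(Δeast, Δnorth) mod 360° = 180.00° ≈ 180°.

180°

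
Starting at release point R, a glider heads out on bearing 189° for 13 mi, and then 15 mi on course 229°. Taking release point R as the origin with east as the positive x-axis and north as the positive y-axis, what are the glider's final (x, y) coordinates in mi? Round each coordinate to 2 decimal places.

Leg 1 (189°, 13 mi): east 13 sin 189° = -2.03, north 13 cos 189° = -12.84
Leg 2 (229°, 15 mi): east 15 sin 229° = -11.32, north 15 cos 229° = -9.84
Summing: -13.35 mi east, -22.68 mi north → (-13.35, -22.68).

(-13.35, -22.68)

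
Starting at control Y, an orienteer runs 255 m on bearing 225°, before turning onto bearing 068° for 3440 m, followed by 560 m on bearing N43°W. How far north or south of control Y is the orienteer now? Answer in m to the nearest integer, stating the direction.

Leg 1 (225°, 255 m): east 255 sin 225° = -180.31, north 255 cos 225° = -180.31
Leg 2 (068°, 3440 m): east 3440 sin 68° = 3189.51, north 3440 cos 68° = 1288.65
Leg 3 (N43°W, 560 m): east 560 sin 317° = -381.92, north 560 cos 317° = 409.56
Net north component: 1517.89 m.

1518 m north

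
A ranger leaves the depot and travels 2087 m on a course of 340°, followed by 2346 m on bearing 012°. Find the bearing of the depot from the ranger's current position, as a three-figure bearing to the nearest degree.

177°

Leg 1 (340°, 2087 m): east 2087 sin 340° = -713.80, north 2087 cos 340° = 1961.14
Leg 2 (012°, 2346 m): east 2346 sin 12° = 487.76, north 2346 cos 12° = 2294.73
Net displacement: -226.04 east, 4255.87 north. Direction back to start is (226.04, -4255.87): bearing = atan2(226.04, -4255.87) mod 360° = 176.96° ≈ 177°.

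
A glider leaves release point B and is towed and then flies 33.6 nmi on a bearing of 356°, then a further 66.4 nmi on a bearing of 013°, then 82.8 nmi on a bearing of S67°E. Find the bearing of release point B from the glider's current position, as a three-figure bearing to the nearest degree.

Leg 1 (356°, 33.6 nmi): east 33.6 sin 356° = -2.34, north 33.6 cos 356° = 33.52
Leg 2 (013°, 66.4 nmi): east 66.4 sin 13° = 14.94, north 66.4 cos 13° = 64.70
Leg 3 (S67°E, 82.8 nmi): east 82.8 sin 113° = 76.22, north 82.8 cos 113° = -32.35
Net displacement: 88.81 east, 65.86 north. Direction back to start is (-88.81, -65.86): bearing = atan2(-88.81, -65.86) mod 360° = 233.44° ≈ 233°.

233°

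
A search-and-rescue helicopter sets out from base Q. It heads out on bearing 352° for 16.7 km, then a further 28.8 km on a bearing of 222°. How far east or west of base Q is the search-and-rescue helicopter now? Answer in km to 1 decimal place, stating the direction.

Leg 1 (352°, 16.7 km): east 16.7 sin 352° = -2.32, north 16.7 cos 352° = 16.54
Leg 2 (222°, 28.8 km): east 28.8 sin 222° = -19.27, north 28.8 cos 222° = -21.40
Net east component: -21.60 km.

21.6 km west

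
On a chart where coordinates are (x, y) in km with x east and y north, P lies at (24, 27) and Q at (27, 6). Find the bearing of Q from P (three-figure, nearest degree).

172°

Δeast = 27 − 24 = 3.00; Δnorth = 6 − 27 = -21.00.
Bearing = atan2(Δeast, Δnorth) mod 360° = 171.87° ≈ 172°.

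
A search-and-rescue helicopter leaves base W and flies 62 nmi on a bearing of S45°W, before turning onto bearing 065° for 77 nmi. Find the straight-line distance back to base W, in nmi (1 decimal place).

Leg 1 (S45°W, 62 nmi): east 62 sin 225° = -43.84, north 62 cos 225° = -43.84
Leg 2 (065°, 77 nmi): east 77 sin 65° = 69.79, north 77 cos 65° = 32.54
Net: 25.95 east, -11.30 north. Distance = √((25.95)² + (-11.30)²) = 28.299 nmi.

28.3 nmi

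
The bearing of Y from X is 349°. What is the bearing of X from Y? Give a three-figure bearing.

Back-bearing = 349° − 180° = 169°.

169°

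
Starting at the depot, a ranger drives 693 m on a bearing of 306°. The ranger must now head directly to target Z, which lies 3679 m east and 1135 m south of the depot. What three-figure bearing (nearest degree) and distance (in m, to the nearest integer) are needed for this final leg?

110°, 4511 m

Leg 1 (306°, 693 m): east 693 sin 306° = -560.65, north 693 cos 306° = 407.34
Current position: (-560.65, 407.34). Target: (3679, -1135). Remaining: Δeast = 4239.65, Δnorth = -1542.34.
Bearing = atan2(4239.65, -1542.34) mod 360° = 109.99°; distance = √((4239.65)² + (-1542.34)²) = 4511.476 m.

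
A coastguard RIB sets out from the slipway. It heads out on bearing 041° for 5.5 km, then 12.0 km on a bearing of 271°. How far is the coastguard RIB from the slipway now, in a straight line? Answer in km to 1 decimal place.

Leg 1 (041°, 5.5 km): east 5.5 sin 41° = 3.61, north 5.5 cos 41° = 4.15
Leg 2 (271°, 12.0 km): east 12.0 sin 271° = -12.00, north 12.0 cos 271° = 0.21
Net: -8.39 east, 4.36 north. Distance = √((-8.39)² + (4.36)²) = 9.455 km.

9.5 km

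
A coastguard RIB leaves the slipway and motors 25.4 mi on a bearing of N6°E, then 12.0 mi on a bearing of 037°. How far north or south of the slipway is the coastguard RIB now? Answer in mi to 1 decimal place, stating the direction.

34.8 mi north

Leg 1 (N6°E, 25.4 mi): east 25.4 sin 6° = 2.66, north 25.4 cos 6° = 25.26
Leg 2 (037°, 12.0 mi): east 12.0 sin 37° = 7.22, north 12.0 cos 37° = 9.58
Net north component: 34.84 mi.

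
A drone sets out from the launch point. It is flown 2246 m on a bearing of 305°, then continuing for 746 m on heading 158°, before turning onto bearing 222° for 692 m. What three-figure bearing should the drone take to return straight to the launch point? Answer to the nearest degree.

092°

Leg 1 (305°, 2246 m): east 2246 sin 305° = -1839.82, north 2246 cos 305° = 1288.25
Leg 2 (158°, 746 m): east 746 sin 158° = 279.46, north 746 cos 158° = -691.68
Leg 3 (222°, 692 m): east 692 sin 222° = -463.04, north 692 cos 222° = -514.26
Net displacement: -2023.40 east, 82.32 north. Direction back to start is (2023.40, -82.32): bearing = atan2(2023.40, -82.32) mod 360° = 92.33° ≈ 092°.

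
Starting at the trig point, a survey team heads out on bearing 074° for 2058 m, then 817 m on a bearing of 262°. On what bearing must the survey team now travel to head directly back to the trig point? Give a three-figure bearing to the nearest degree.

Leg 1 (074°, 2058 m): east 2058 sin 74° = 1978.28, north 2058 cos 74° = 567.26
Leg 2 (262°, 817 m): east 817 sin 262° = -809.05, north 817 cos 262° = -113.70
Net displacement: 1169.23 east, 453.56 north. Direction back to start is (-1169.23, -453.56): bearing = atan2(-1169.23, -453.56) mod 360° = 248.80° ≈ 249°.

249°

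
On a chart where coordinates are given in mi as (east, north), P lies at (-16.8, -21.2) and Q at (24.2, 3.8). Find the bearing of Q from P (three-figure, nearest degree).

Δeast = 24.2 − -16.8 = 41.00; Δnorth = 3.8 − -21.2 = 25.00.
Bearing = atan2(Δeast, Δnorth) mod 360° = 58.63° ≈ 059°.

059°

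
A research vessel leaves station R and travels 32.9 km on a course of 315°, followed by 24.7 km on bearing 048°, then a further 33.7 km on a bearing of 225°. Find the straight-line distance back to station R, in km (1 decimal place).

32.9 km

Leg 1 (315°, 32.9 km): east 32.9 sin 315° = -23.26, north 32.9 cos 315° = 23.26
Leg 2 (048°, 24.7 km): east 24.7 sin 48° = 18.36, north 24.7 cos 48° = 16.53
Leg 3 (225°, 33.7 km): east 33.7 sin 225° = -23.83, north 33.7 cos 225° = -23.83
Net: -28.74 east, 15.96 north. Distance = √((-28.74)² + (15.96)²) = 32.873 km.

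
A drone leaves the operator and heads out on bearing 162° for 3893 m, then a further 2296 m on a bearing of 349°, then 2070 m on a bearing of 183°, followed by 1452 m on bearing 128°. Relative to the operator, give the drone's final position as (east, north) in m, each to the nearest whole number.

(1801, -4410)

Leg 1 (162°, 3893 m): east 3893 sin 162° = 1203.00, north 3893 cos 162° = -3702.46
Leg 2 (349°, 2296 m): east 2296 sin 349° = -438.10, north 2296 cos 349° = 2253.82
Leg 3 (183°, 2070 m): east 2070 sin 183° = -108.34, north 2070 cos 183° = -2067.16
Leg 4 (128°, 1452 m): east 1452 sin 128° = 1144.19, north 1452 cos 128° = -893.94
Summing: 1800.76 m east, -4409.75 m north → (1801, -4410).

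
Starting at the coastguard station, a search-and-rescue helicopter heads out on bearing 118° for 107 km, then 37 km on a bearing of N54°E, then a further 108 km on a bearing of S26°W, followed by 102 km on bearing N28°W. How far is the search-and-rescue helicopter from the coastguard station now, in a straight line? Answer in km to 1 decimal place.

45.9 km

Leg 1 (118°, 107 km): east 107 sin 118° = 94.48, north 107 cos 118° = -50.23
Leg 2 (N54°E, 37 km): east 37 sin 54° = 29.93, north 37 cos 54° = 21.75
Leg 3 (S26°W, 108 km): east 108 sin 206° = -47.34, north 108 cos 206° = -97.07
Leg 4 (N28°W, 102 km): east 102 sin 332° = -47.89, north 102 cos 332° = 90.06
Net: 29.18 east, -35.49 north. Distance = √((29.18)² + (-35.49)²) = 45.948 km.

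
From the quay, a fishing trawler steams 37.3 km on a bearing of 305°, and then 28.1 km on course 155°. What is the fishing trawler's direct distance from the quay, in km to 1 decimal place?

19.1 km

Leg 1 (305°, 37.3 km): east 37.3 sin 305° = -30.55, north 37.3 cos 305° = 21.39
Leg 2 (155°, 28.1 km): east 28.1 sin 155° = 11.88, north 28.1 cos 155° = -25.47
Net: -18.68 east, -4.07 north. Distance = √((-18.68)² + (-4.07)²) = 19.118 km.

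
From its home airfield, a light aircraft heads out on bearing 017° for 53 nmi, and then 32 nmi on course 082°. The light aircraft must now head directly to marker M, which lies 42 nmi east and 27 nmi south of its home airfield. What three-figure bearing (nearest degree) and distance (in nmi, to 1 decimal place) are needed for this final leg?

Leg 1 (017°, 53 nmi): east 53 sin 17° = 15.50, north 53 cos 17° = 50.68
Leg 2 (082°, 32 nmi): east 32 sin 82° = 31.69, north 32 cos 82° = 4.45
Current position: (47.18, 55.14). Target: (42, -27). Remaining: Δeast = -5.18, Δnorth = -82.14.
Bearing = atan2(-5.18, -82.14) mod 360° = 183.61°; distance = √((-5.18)² + (-82.14)²) = 82.301 nmi.

184°, 82.3 nmi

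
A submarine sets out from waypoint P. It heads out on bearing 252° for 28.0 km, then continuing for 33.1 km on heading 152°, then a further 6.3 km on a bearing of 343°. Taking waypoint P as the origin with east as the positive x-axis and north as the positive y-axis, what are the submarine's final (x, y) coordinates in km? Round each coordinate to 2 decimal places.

(-12.93, -31.85)

Leg 1 (252°, 28.0 km): east 28.0 sin 252° = -26.63, north 28.0 cos 252° = -8.65
Leg 2 (152°, 33.1 km): east 33.1 sin 152° = 15.54, north 33.1 cos 152° = -29.23
Leg 3 (343°, 6.3 km): east 6.3 sin 343° = -1.84, north 6.3 cos 343° = 6.02
Summing: -12.93 km east, -31.85 km north → (-12.93, -31.85).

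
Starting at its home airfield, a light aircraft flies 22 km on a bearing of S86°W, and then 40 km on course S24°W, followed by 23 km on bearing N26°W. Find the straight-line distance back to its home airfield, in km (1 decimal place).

51.3 km

Leg 1 (S86°W, 22 km): east 22 sin 266° = -21.95, north 22 cos 266° = -1.53
Leg 2 (S24°W, 40 km): east 40 sin 204° = -16.27, north 40 cos 204° = -36.54
Leg 3 (N26°W, 23 km): east 23 sin 334° = -10.08, north 23 cos 334° = 20.67
Net: -48.30 east, -17.40 north. Distance = √((-48.30)² + (-17.40)²) = 51.339 km.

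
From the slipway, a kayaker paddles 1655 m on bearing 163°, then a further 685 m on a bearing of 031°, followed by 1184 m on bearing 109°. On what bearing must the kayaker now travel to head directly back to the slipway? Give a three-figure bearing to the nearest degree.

305°

Leg 1 (163°, 1655 m): east 1655 sin 163° = 483.88, north 1655 cos 163° = -1582.68
Leg 2 (031°, 685 m): east 685 sin 31° = 352.80, north 685 cos 31° = 587.16
Leg 3 (109°, 1184 m): east 1184 sin 109° = 1119.49, north 1184 cos 109° = -385.47
Net displacement: 1956.17 east, -1381.00 north. Direction back to start is (-1956.17, 1381.00): bearing = atan2(-1956.17, 1381.00) mod 360° = 305.22° ≈ 305°.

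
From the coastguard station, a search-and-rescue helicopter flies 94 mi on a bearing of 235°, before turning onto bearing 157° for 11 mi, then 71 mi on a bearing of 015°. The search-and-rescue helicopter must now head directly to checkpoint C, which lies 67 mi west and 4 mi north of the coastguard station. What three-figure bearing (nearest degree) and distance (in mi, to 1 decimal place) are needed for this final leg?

268°, 12.7 mi

Leg 1 (235°, 94 mi): east 94 sin 235° = -77.00, north 94 cos 235° = -53.92
Leg 2 (157°, 11 mi): east 11 sin 157° = 4.30, north 11 cos 157° = -10.13
Leg 3 (015°, 71 mi): east 71 sin 15° = 18.38, north 71 cos 15° = 68.58
Current position: (-54.33, 4.54). Target: (-67, 4). Remaining: Δeast = -12.67, Δnorth = -0.54.
Bearing = atan2(-12.67, -0.54) mod 360° = 267.56°; distance = √((-12.67)² + (-0.54)²) = 12.685 mi.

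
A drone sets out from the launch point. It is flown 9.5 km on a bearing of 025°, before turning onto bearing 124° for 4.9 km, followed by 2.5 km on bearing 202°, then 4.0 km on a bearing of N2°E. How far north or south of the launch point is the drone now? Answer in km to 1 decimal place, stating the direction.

Leg 1 (025°, 9.5 km): east 9.5 sin 25° = 4.01, north 9.5 cos 25° = 8.61
Leg 2 (124°, 4.9 km): east 4.9 sin 124° = 4.06, north 4.9 cos 124° = -2.74
Leg 3 (202°, 2.5 km): east 2.5 sin 202° = -0.94, north 2.5 cos 202° = -2.32
Leg 4 (N2°E, 4.0 km): east 4.0 sin 2° = 0.14, north 4.0 cos 2° = 4.00
Net north component: 7.55 km.

7.5 km north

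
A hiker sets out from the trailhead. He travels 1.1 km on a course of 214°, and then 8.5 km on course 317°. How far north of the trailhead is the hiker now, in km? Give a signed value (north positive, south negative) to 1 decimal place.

Leg 1 (214°, 1.1 km): east 1.1 sin 214° = -0.62, north 1.1 cos 214° = -0.91
Leg 2 (317°, 8.5 km): east 8.5 sin 317° = -5.80, north 8.5 cos 317° = 6.22
Net north component: 5.30 km.

5.3 km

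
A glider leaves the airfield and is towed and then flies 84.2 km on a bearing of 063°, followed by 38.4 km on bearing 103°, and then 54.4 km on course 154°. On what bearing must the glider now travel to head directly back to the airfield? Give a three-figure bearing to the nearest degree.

278°

Leg 1 (063°, 84.2 km): east 84.2 sin 63° = 75.02, north 84.2 cos 63° = 38.23
Leg 2 (103°, 38.4 km): east 38.4 sin 103° = 37.42, north 38.4 cos 103° = -8.64
Leg 3 (154°, 54.4 km): east 54.4 sin 154° = 23.85, north 54.4 cos 154° = -48.89
Net displacement: 136.29 east, -19.31 north. Direction back to start is (-136.29, 19.31): bearing = atan2(-136.29, 19.31) mod 360° = 278.06° ≈ 278°.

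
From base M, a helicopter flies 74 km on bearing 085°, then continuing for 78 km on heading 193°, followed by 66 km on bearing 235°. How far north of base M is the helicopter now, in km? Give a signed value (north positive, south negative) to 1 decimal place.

Leg 1 (085°, 74 km): east 74 sin 85° = 73.72, north 74 cos 85° = 6.45
Leg 2 (193°, 78 km): east 78 sin 193° = -17.55, north 78 cos 193° = -76.00
Leg 3 (235°, 66 km): east 66 sin 235° = -54.06, north 66 cos 235° = -37.86
Net north component: -107.41 km.

-107.4 km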